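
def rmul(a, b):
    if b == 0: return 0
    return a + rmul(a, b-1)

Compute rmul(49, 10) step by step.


rmul(49, 10) = 49 + rmul(49, 9)
rmul(49, 9) = 49 + rmul(49, 8)
rmul(49, 8) = 49 + rmul(49, 7)
rmul(49, 7) = 49 + rmul(49, 6)
rmul(49, 6) = 49 + rmul(49, 5)
rmul(49, 5) = 49 + rmul(49, 4)
rmul(49, 4) = 49 + rmul(49, 3)
rmul(49, 3) = 49 + rmul(49, 2)
rmul(49, 2) = 49 + rmul(49, 1)
rmul(49, 1) = 49 + rmul(49, 0)
rmul(49, 0) = 0  (base case)
Total: 49 + 49 + 49 + 49 + 49 + 49 + 49 + 49 + 49 + 49 + 0 = 490

490


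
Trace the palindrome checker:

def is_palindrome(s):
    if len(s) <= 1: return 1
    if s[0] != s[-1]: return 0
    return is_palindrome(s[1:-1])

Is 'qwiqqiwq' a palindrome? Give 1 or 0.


is_palindrome('qwiqqiwq'): s[0]='q' == s[-1]='q' -> check is_palindrome('wiqqiw')
is_palindrome('wiqqiw'): s[0]='w' == s[-1]='w' -> check is_palindrome('iqqi')
is_palindrome('iqqi'): s[0]='i' == s[-1]='i' -> check is_palindrome('qq')
is_palindrome('qq'): s[0]='q' == s[-1]='q' -> check is_palindrome('')
is_palindrome(''): len <= 1 -> return 1  (base case)
Result: 1 (palindrome)

1


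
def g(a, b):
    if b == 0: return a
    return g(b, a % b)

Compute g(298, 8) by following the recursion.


g(298, 8) = g(8, 2)
g(8, 2) = g(2, 0)
g(2, 0) = 2  (base case)

2


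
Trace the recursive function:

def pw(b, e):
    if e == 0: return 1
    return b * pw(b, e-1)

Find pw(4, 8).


pw(4, 8)
= 4 * pw(4, 7)
= 4 * 4 * pw(4, 6)
= 4 * 4 * 4 * pw(4, 5)
= 4 * 4 * 4 * 4 * pw(4, 4)
= 4 * 4 * 4 * 4 * 4 * pw(4, 3)
= 4 * 4 * 4 * 4 * 4 * 4 * pw(4, 2)
= 4 * 4 * 4 * 4 * 4 * 4 * 4 * pw(4, 1)
= 4 * 4 * 4 * 4 * 4 * 4 * 4 * 4 * pw(4, 0)
= 4 * 4 * 4 * 4 * 4 * 4 * 4 * 4 * 1
= 65536

65536


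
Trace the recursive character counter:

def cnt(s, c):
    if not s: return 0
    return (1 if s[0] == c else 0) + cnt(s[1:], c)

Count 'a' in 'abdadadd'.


s[0]='a' == 'a' -> 1
s[0]='b' != 'a' -> 0
s[0]='d' != 'a' -> 0
s[0]='a' == 'a' -> 1
s[0]='d' != 'a' -> 0
s[0]='a' == 'a' -> 1
s[0]='d' != 'a' -> 0
s[0]='d' != 'a' -> 0
Sum: 1 + 0 + 0 + 1 + 0 + 1 + 0 + 0 = 3

3


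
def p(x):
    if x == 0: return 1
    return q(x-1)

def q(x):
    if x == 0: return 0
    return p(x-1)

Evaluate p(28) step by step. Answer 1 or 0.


p(28) = q(27)
q(27) = p(26)
p(26) = q(25)
q(25) = p(24)
p(24) = q(23)
q(23) = p(22)
p(22) = q(21)
q(21) = p(20)
p(20) = q(19)
q(19) = p(18)
p(18) = q(17)
q(17) = p(16)
p(16) = q(15)
q(15) = p(14)
p(14) = q(13)
q(13) = p(12)
p(12) = q(11)
q(11) = p(10)
p(10) = q(9)
q(9) = p(8)
p(8) = q(7)
q(7) = p(6)
p(6) = q(5)
q(5) = p(4)
p(4) = q(3)
q(3) = p(2)
p(2) = q(1)
q(1) = p(0)
p(0) = 1  (base case)
Result: 1

1


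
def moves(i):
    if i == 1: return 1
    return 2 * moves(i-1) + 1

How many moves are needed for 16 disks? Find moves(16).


moves(16) = 2 * moves(15) + 1
moves(15) = 2 * moves(14) + 1
moves(14) = 2 * moves(13) + 1
moves(13) = 2 * moves(12) + 1
moves(12) = 2 * moves(11) + 1
moves(11) = 2 * moves(10) + 1
moves(10) = 2 * moves(9) + 1
moves(9) = 2 * moves(8) + 1
moves(8) = 2 * moves(7) + 1
moves(7) = 2 * moves(6) + 1
moves(6) = 2 * moves(5) + 1
moves(5) = 2 * moves(4) + 1
moves(4) = 2 * moves(3) + 1
moves(3) = 2 * moves(2) + 1
moves(2) = 2 * moves(1) + 1
moves(1) = 1  (base case)
moves(2) = 2 * 1 + 1 = 3
moves(3) = 2 * 3 + 1 = 7
moves(4) = 2 * 7 + 1 = 15
moves(5) = 2 * 15 + 1 = 31
moves(6) = 2 * 31 + 1 = 63
moves(7) = 2 * 63 + 1 = 127
moves(8) = 2 * 127 + 1 = 255
moves(9) = 2 * 255 + 1 = 511
moves(10) = 2 * 511 + 1 = 1023
moves(11) = 2 * 1023 + 1 = 2047
moves(12) = 2 * 2047 + 1 = 4095
moves(13) = 2 * 4095 + 1 = 8191
moves(14) = 2 * 8191 + 1 = 16383
moves(15) = 2 * 16383 + 1 = 32767
moves(16) = 2 * 32767 + 1 = 65535

65535


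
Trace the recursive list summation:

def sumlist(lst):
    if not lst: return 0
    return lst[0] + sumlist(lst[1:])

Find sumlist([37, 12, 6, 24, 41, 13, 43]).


sumlist([37, 12, 6, 24, 41, 13, 43]) = 37 + sumlist([12, 6, 24, 41, 13, 43])
sumlist([12, 6, 24, 41, 13, 43]) = 12 + sumlist([6, 24, 41, 13, 43])
sumlist([6, 24, 41, 13, 43]) = 6 + sumlist([24, 41, 13, 43])
sumlist([24, 41, 13, 43]) = 24 + sumlist([41, 13, 43])
sumlist([41, 13, 43]) = 41 + sumlist([13, 43])
sumlist([13, 43]) = 13 + sumlist([43])
sumlist([43]) = 43 + sumlist([])
sumlist([]) = 0  (base case)
Total: 37 + 12 + 6 + 24 + 41 + 13 + 43 + 0 = 176

176


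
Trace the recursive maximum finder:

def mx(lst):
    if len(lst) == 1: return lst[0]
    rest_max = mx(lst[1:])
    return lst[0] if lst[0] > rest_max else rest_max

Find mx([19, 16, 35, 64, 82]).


mx([19, 16, 35, 64, 82]): compare 19 with mx([16, 35, 64, 82])
mx([16, 35, 64, 82]): compare 16 with mx([35, 64, 82])
mx([35, 64, 82]): compare 35 with mx([64, 82])
mx([64, 82]): compare 64 with mx([82])
mx([82]) = 82  (base case)
Compare 64 with 82 -> 82
Compare 35 with 82 -> 82
Compare 16 with 82 -> 82
Compare 19 with 82 -> 82

82


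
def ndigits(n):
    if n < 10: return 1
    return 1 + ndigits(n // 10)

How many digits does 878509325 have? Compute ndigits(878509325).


ndigits(878509325) = 1 + ndigits(87850932)
ndigits(87850932) = 1 + ndigits(8785093)
ndigits(8785093) = 1 + ndigits(878509)
ndigits(878509) = 1 + ndigits(87850)
ndigits(87850) = 1 + ndigits(8785)
ndigits(8785) = 1 + ndigits(878)
ndigits(878) = 1 + ndigits(87)
ndigits(87) = 1 + ndigits(8)
ndigits(8) = 1  (base case: 8 < 10)
Unwinding: 1 + 1 + 1 + 1 + 1 + 1 + 1 + 1 + 1 = 9

9


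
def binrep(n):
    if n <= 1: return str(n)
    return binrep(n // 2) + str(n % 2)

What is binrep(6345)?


binrep(6345) = binrep(3172) + '1'
binrep(3172) = binrep(1586) + '0'
binrep(1586) = binrep(793) + '0'
binrep(793) = binrep(396) + '1'
binrep(396) = binrep(198) + '0'
binrep(198) = binrep(99) + '0'
binrep(99) = binrep(49) + '1'
binrep(49) = binrep(24) + '1'
binrep(24) = binrep(12) + '0'
binrep(12) = binrep(6) + '0'
binrep(6) = binrep(3) + '0'
binrep(3) = binrep(1) + '1'
binrep(1) = '1'  (base case)
Concatenating: '1' + '1' + '0' + '0' + '0' + '1' + '1' + '0' + '0' + '1' + '0' + '0' + '1' = '1100011001001'

1100011001001


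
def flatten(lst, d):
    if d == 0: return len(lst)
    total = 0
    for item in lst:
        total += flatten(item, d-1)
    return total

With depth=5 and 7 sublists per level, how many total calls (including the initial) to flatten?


At depth 0 (root): 1 call
At depth 1: each of 1 parents calls flatten on 7 children = 7 calls
At depth 2: each of 7 parents calls flatten on 7 children = 49 calls
At depth 3: each of 49 parents calls flatten on 7 children = 343 calls
At depth 4: each of 343 parents calls flatten on 7 children = 2401 calls
At depth 5: each of 2401 parents calls flatten on 7 children = 16807 calls
Total: 1 + 7 + 49 + 343 + 2401 + 16807 = 19608

19608


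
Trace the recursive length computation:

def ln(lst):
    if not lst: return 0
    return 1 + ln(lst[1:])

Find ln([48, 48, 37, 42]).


ln([48, 48, 37, 42]) = 1 + ln([48, 37, 42])
ln([48, 37, 42]) = 1 + ln([37, 42])
ln([37, 42]) = 1 + ln([42])
ln([42]) = 1 + ln([])
ln([]) = 0  (base case)
Unwinding: 1 + 1 + 1 + 1 + 0 = 4

4


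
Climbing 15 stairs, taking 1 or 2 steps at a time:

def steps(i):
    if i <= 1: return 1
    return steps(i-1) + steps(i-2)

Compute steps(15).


Building up from base cases:
steps(0) = 1
steps(1) = 1
steps(2) = steps(1) + steps(0) = 1 + 1 = 2
steps(3) = steps(2) + steps(1) = 2 + 1 = 3
steps(4) = steps(3) + steps(2) = 3 + 2 = 5
steps(5) = steps(4) + steps(3) = 5 + 3 = 8
steps(6) = steps(5) + steps(4) = 8 + 5 = 13
steps(7) = steps(6) + steps(5) = 13 + 8 = 21
steps(8) = steps(7) + steps(6) = 21 + 13 = 34
steps(9) = steps(8) + steps(7) = 34 + 21 = 55
steps(10) = steps(9) + steps(8) = 55 + 34 = 89
steps(11) = steps(10) + steps(9) = 89 + 55 = 144
steps(12) = steps(11) + steps(10) = 144 + 89 = 233
steps(13) = steps(12) + steps(11) = 233 + 144 = 377
steps(14) = steps(13) + steps(12) = 377 + 233 = 610
steps(15) = steps(14) + steps(13) = 610 + 377 = 987

987


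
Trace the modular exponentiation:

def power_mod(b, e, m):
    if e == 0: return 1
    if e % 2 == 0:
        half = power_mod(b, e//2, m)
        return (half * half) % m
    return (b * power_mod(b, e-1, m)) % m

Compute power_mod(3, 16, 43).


power_mod(3, 16, 43): e is even, compute power_mod(3, 8, 43)
  power_mod(3, 8, 43): e is even, compute power_mod(3, 4, 43)
    power_mod(3, 4, 43): e is even, compute power_mod(3, 2, 43)
      power_mod(3, 2, 43): e is even, compute power_mod(3, 1, 43)
        power_mod(3, 1, 43): e is odd, compute power_mod(3, 0, 43)
          power_mod(3, 0, 43) = 1
        (3 * 1) % 43 = 3
      half=3, (3*3) % 43 = 9
    half=9, (9*9) % 43 = 38
  half=38, (38*38) % 43 = 25
half=25, (25*25) % 43 = 23

23


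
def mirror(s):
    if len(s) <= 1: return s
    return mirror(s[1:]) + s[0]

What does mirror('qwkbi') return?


mirror('qwkbi') = mirror('wkbi') + 'q'
mirror('wkbi') = mirror('kbi') + 'w'
mirror('kbi') = mirror('bi') + 'k'
mirror('bi') = mirror('i') + 'b'
mirror('i') = 'i'  (base case)
Concatenating: 'i' + 'b' + 'k' + 'w' + 'q' = 'ibkwq'

ibkwq


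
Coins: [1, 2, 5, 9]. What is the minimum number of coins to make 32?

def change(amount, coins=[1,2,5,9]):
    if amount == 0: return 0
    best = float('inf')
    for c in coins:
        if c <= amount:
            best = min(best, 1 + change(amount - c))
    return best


Building up with DP:
change(0) = 0
change(1) = min(1+change(0)=1+0=1) = 1
change(2) = min(1+change(1)=1+1=2, 1+change(0)=1+0=1) = 1
change(3) = min(1+change(2)=1+1=2, 1+change(1)=1+1=2) = 2
change(4) = min(1+change(3)=1+2=3, 1+change(2)=1+1=2) = 2
change(5) = min(1+change(4)=1+2=3, 1+change(3)=1+2=3, 1+change(0)=1+0=1) = 1
change(6) = min(1+change(5)=1+1=2, 1+change(4)=1+2=3, 1+change(1)=1+1=2) = 2
change(7) = min(1+change(6)=1+2=3, 1+change(5)=1+1=2, 1+change(2)=1+1=2) = 2
change(8) = min(1+change(7)=1+2=3, 1+change(6)=1+2=3, 1+change(3)=1+2=3) = 3
change(9) = min(1+change(8)=1+3=4, 1+change(7)=1+2=3, 1+change(4)=1+2=3, 1+change(0)=1+0=1) = 1
change(10) = min(1+change(9)=1+1=2, 1+change(8)=1+3=4, 1+change(5)=1+1=2, 1+change(1)=1+1=2) = 2
change(11) = min(1+change(10)=1+2=3, 1+change(9)=1+1=2, 1+change(6)=1+2=3, 1+change(2)=1+1=2) = 2
change(12) = min(1+change(11)=1+2=3, 1+change(10)=1+2=3, 1+change(7)=1+2=3, 1+change(3)=1+2=3) = 3
change(13) = min(1+change(12)=1+3=4, 1+change(11)=1+2=3, 1+change(8)=1+3=4, 1+change(4)=1+2=3) = 3
change(14) = min(1+change(13)=1+3=4, 1+change(12)=1+3=4, 1+change(9)=1+1=2, 1+change(5)=1+1=2) = 2
change(15) = min(1+change(14)=1+2=3, 1+change(13)=1+3=4, 1+change(10)=1+2=3, 1+change(6)=1+2=3) = 3
change(16) = min(1+change(15)=1+3=4, 1+change(14)=1+2=3, 1+change(11)=1+2=3, 1+change(7)=1+2=3) = 3
change(17) = min(1+change(16)=1+3=4, 1+change(15)=1+3=4, 1+change(12)=1+3=4, 1+change(8)=1+3=4) = 4
change(18) = min(1+change(17)=1+4=5, 1+change(16)=1+3=4, 1+change(13)=1+3=4, 1+change(9)=1+1=2) = 2
change(19) = min(1+change(18)=1+2=3, 1+change(17)=1+4=5, 1+change(14)=1+2=3, 1+change(10)=1+2=3) = 3
change(20) = min(1+change(19)=1+3=4, 1+change(18)=1+2=3, 1+change(15)=1+3=4, 1+change(11)=1+2=3) = 3
change(21) = min(1+change(20)=1+3=4, 1+change(19)=1+3=4, 1+change(16)=1+3=4, 1+change(12)=1+3=4) = 4
change(22) = min(1+change(21)=1+4=5, 1+change(20)=1+3=4, 1+change(17)=1+4=5, 1+change(13)=1+3=4) = 4
change(23) = min(1+change(22)=1+4=5, 1+change(21)=1+4=5, 1+change(18)=1+2=3, 1+change(14)=1+2=3) = 3
change(24) = min(1+change(23)=1+3=4, 1+change(22)=1+4=5, 1+change(19)=1+3=4, 1+change(15)=1+3=4) = 4
change(25) = min(1+change(24)=1+4=5, 1+change(23)=1+3=4, 1+change(20)=1+3=4, 1+change(16)=1+3=4) = 4
change(26) = min(1+change(25)=1+4=5, 1+change(24)=1+4=5, 1+change(21)=1+4=5, 1+change(17)=1+4=5) = 5
change(27) = min(1+change(26)=1+5=6, 1+change(25)=1+4=5, 1+change(22)=1+4=5, 1+change(18)=1+2=3) = 3
change(28) = min(1+change(27)=1+3=4, 1+change(26)=1+5=6, 1+change(23)=1+3=4, 1+change(19)=1+3=4) = 4
change(29) = min(1+change(28)=1+4=5, 1+change(27)=1+3=4, 1+change(24)=1+4=5, 1+change(20)=1+3=4) = 4
change(30) = min(1+change(29)=1+4=5, 1+change(28)=1+4=5, 1+change(25)=1+4=5, 1+change(21)=1+4=5) = 5
change(31) = min(1+change(30)=1+5=6, 1+change(29)=1+4=5, 1+change(26)=1+5=6, 1+change(22)=1+4=5) = 5
change(32) = min(1+change(31)=1+5=6, 1+change(30)=1+5=6, 1+change(27)=1+3=4, 1+change(23)=1+3=4) = 4

4


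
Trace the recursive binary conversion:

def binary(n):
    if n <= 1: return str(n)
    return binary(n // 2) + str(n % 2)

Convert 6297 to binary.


binary(6297) = binary(3148) + '1'
binary(3148) = binary(1574) + '0'
binary(1574) = binary(787) + '0'
binary(787) = binary(393) + '1'
binary(393) = binary(196) + '1'
binary(196) = binary(98) + '0'
binary(98) = binary(49) + '0'
binary(49) = binary(24) + '1'
binary(24) = binary(12) + '0'
binary(12) = binary(6) + '0'
binary(6) = binary(3) + '0'
binary(3) = binary(1) + '1'
binary(1) = '1'  (base case)
Concatenating: '1' + '1' + '0' + '0' + '0' + '1' + '0' + '0' + '1' + '1' + '0' + '0' + '1' = '1100010011001'

1100010011001


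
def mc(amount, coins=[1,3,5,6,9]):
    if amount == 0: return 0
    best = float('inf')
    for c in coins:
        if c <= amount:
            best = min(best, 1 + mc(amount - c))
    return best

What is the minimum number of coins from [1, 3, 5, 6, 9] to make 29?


Building up with DP:
mc(0) = 0
mc(1) = min(1+mc(0)=1+0=1) = 1
mc(2) = min(1+mc(1)=1+1=2) = 2
mc(3) = min(1+mc(2)=1+2=3, 1+mc(0)=1+0=1) = 1
mc(4) = min(1+mc(3)=1+1=2, 1+mc(1)=1+1=2) = 2
mc(5) = min(1+mc(4)=1+2=3, 1+mc(2)=1+2=3, 1+mc(0)=1+0=1) = 1
mc(6) = min(1+mc(5)=1+1=2, 1+mc(3)=1+1=2, 1+mc(1)=1+1=2, 1+mc(0)=1+0=1) = 1
mc(7) = min(1+mc(6)=1+1=2, 1+mc(4)=1+2=3, 1+mc(2)=1+2=3, 1+mc(1)=1+1=2) = 2
mc(8) = min(1+mc(7)=1+2=3, 1+mc(5)=1+1=2, 1+mc(3)=1+1=2, 1+mc(2)=1+2=3) = 2
mc(9) = min(1+mc(8)=1+2=3, 1+mc(6)=1+1=2, 1+mc(4)=1+2=3, 1+mc(3)=1+1=2, 1+mc(0)=1+0=1) = 1
mc(10) = min(1+mc(9)=1+1=2, 1+mc(7)=1+2=3, 1+mc(5)=1+1=2, 1+mc(4)=1+2=3, 1+mc(1)=1+1=2) = 2
mc(11) = min(1+mc(10)=1+2=3, 1+mc(8)=1+2=3, 1+mc(6)=1+1=2, 1+mc(5)=1+1=2, 1+mc(2)=1+2=3) = 2
mc(12) = min(1+mc(11)=1+2=3, 1+mc(9)=1+1=2, 1+mc(7)=1+2=3, 1+mc(6)=1+1=2, 1+mc(3)=1+1=2) = 2
mc(13) = min(1+mc(12)=1+2=3, 1+mc(10)=1+2=3, 1+mc(8)=1+2=3, 1+mc(7)=1+2=3, 1+mc(4)=1+2=3) = 3
mc(14) = min(1+mc(13)=1+3=4, 1+mc(11)=1+2=3, 1+mc(9)=1+1=2, 1+mc(8)=1+2=3, 1+mc(5)=1+1=2) = 2
mc(15) = min(1+mc(14)=1+2=3, 1+mc(12)=1+2=3, 1+mc(10)=1+2=3, 1+mc(9)=1+1=2, 1+mc(6)=1+1=2) = 2
mc(16) = min(1+mc(15)=1+2=3, 1+mc(13)=1+3=4, 1+mc(11)=1+2=3, 1+mc(10)=1+2=3, 1+mc(7)=1+2=3) = 3
mc(17) = min(1+mc(16)=1+3=4, 1+mc(14)=1+2=3, 1+mc(12)=1+2=3, 1+mc(11)=1+2=3, 1+mc(8)=1+2=3) = 3
mc(18) = min(1+mc(17)=1+3=4, 1+mc(15)=1+2=3, 1+mc(13)=1+3=4, 1+mc(12)=1+2=3, 1+mc(9)=1+1=2) = 2
mc(19) = min(1+mc(18)=1+2=3, 1+mc(16)=1+3=4, 1+mc(14)=1+2=3, 1+mc(13)=1+3=4, 1+mc(10)=1+2=3) = 3
mc(20) = min(1+mc(19)=1+3=4, 1+mc(17)=1+3=4, 1+mc(15)=1+2=3, 1+mc(14)=1+2=3, 1+mc(11)=1+2=3) = 3
mc(21) = min(1+mc(20)=1+3=4, 1+mc(18)=1+2=3, 1+mc(16)=1+3=4, 1+mc(15)=1+2=3, 1+mc(12)=1+2=3) = 3
mc(22) = min(1+mc(21)=1+3=4, 1+mc(19)=1+3=4, 1+mc(17)=1+3=4, 1+mc(16)=1+3=4, 1+mc(13)=1+3=4) = 4
mc(23) = min(1+mc(22)=1+4=5, 1+mc(20)=1+3=4, 1+mc(18)=1+2=3, 1+mc(17)=1+3=4, 1+mc(14)=1+2=3) = 3
mc(24) = min(1+mc(23)=1+3=4, 1+mc(21)=1+3=4, 1+mc(19)=1+3=4, 1+mc(18)=1+2=3, 1+mc(15)=1+2=3) = 3
mc(25) = min(1+mc(24)=1+3=4, 1+mc(22)=1+4=5, 1+mc(20)=1+3=4, 1+mc(19)=1+3=4, 1+mc(16)=1+3=4) = 4
mc(26) = min(1+mc(25)=1+4=5, 1+mc(23)=1+3=4, 1+mc(21)=1+3=4, 1+mc(20)=1+3=4, 1+mc(17)=1+3=4) = 4
mc(27) = min(1+mc(26)=1+4=5, 1+mc(24)=1+3=4, 1+mc(22)=1+4=5, 1+mc(21)=1+3=4, 1+mc(18)=1+2=3) = 3
mc(28) = min(1+mc(27)=1+3=4, 1+mc(25)=1+4=5, 1+mc(23)=1+3=4, 1+mc(22)=1+4=5, 1+mc(19)=1+3=4) = 4
mc(29) = min(1+mc(28)=1+4=5, 1+mc(26)=1+4=5, 1+mc(24)=1+3=4, 1+mc(23)=1+3=4, 1+mc(20)=1+3=4) = 4

4


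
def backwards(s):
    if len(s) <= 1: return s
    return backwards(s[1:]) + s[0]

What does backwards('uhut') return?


backwards('uhut') = backwards('hut') + 'u'
backwards('hut') = backwards('ut') + 'h'
backwards('ut') = backwards('t') + 'u'
backwards('t') = 't'  (base case)
Concatenating: 't' + 'u' + 'h' + 'u' = 'tuhu'

tuhu


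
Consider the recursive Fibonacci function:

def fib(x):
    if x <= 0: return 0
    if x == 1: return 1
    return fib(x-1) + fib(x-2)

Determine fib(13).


Computing fib(13) bottom-up:
fib(0) = 0
fib(1) = 1
fib(2) = fib(1) + fib(0) = 1 + 0 = 1
fib(3) = fib(2) + fib(1) = 1 + 1 = 2
fib(4) = fib(3) + fib(2) = 2 + 1 = 3
fib(5) = fib(4) + fib(3) = 3 + 2 = 5
fib(6) = fib(5) + fib(4) = 5 + 3 = 8
fib(7) = fib(6) + fib(5) = 8 + 5 = 13
fib(8) = fib(7) + fib(6) = 13 + 8 = 21
fib(9) = fib(8) + fib(7) = 21 + 13 = 34
fib(10) = fib(9) + fib(8) = 34 + 21 = 55
fib(11) = fib(10) + fib(9) = 55 + 34 = 89
fib(12) = fib(11) + fib(10) = 89 + 55 = 144
fib(13) = fib(12) + fib(11) = 144 + 89 = 233

233


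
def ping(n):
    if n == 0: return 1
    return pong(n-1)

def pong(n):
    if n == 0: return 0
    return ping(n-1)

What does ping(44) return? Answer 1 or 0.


ping(44) = pong(43)
pong(43) = ping(42)
ping(42) = pong(41)
pong(41) = ping(40)
ping(40) = pong(39)
pong(39) = ping(38)
ping(38) = pong(37)
pong(37) = ping(36)
ping(36) = pong(35)
pong(35) = ping(34)
ping(34) = pong(33)
pong(33) = ping(32)
ping(32) = pong(31)
pong(31) = ping(30)
ping(30) = pong(29)
pong(29) = ping(28)
ping(28) = pong(27)
pong(27) = ping(26)
ping(26) = pong(25)
pong(25) = ping(24)
ping(24) = pong(23)
pong(23) = ping(22)
ping(22) = pong(21)
pong(21) = ping(20)
ping(20) = pong(19)
pong(19) = ping(18)
ping(18) = pong(17)
pong(17) = ping(16)
ping(16) = pong(15)
pong(15) = ping(14)
ping(14) = pong(13)
pong(13) = ping(12)
ping(12) = pong(11)
pong(11) = ping(10)
ping(10) = pong(9)
pong(9) = ping(8)
ping(8) = pong(7)
pong(7) = ping(6)
ping(6) = pong(5)
pong(5) = ping(4)
ping(4) = pong(3)
pong(3) = ping(2)
ping(2) = pong(1)
pong(1) = ping(0)
ping(0) = 1  (base case)
Result: 1

1


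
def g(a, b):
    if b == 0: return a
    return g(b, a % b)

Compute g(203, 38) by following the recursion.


g(203, 38) = g(38, 13)
g(38, 13) = g(13, 12)
g(13, 12) = g(12, 1)
g(12, 1) = g(1, 0)
g(1, 0) = 1  (base case)

1


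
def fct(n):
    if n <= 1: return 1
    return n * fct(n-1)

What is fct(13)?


fct(13)
= 13 * fct(12)
= 13 * 12 * fct(11)
= 13 * 12 * 11 * fct(10)
= 13 * 12 * 11 * 10 * fct(9)
= 13 * 12 * 11 * 10 * 9 * fct(8)
= 13 * 12 * 11 * 10 * 9 * 8 * fct(7)
= 13 * 12 * 11 * 10 * 9 * 8 * 7 * fct(6)
= 13 * 12 * 11 * 10 * 9 * 8 * 7 * 6 * fct(5)
= 13 * 12 * 11 * 10 * 9 * 8 * 7 * 6 * 5 * fct(4)
= 13 * 12 * 11 * 10 * 9 * 8 * 7 * 6 * 5 * 4 * fct(3)
= 13 * 12 * 11 * 10 * 9 * 8 * 7 * 6 * 5 * 4 * 3 * fct(2)
= 13 * 12 * 11 * 10 * 9 * 8 * 7 * 6 * 5 * 4 * 3 * 2 * fct(1)
= 13 * 12 * 11 * 10 * 9 * 8 * 7 * 6 * 5 * 4 * 3 * 2 * 1
= 6227020800

6227020800


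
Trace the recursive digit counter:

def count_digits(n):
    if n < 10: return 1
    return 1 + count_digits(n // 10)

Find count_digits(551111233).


count_digits(551111233) = 1 + count_digits(55111123)
count_digits(55111123) = 1 + count_digits(5511112)
count_digits(5511112) = 1 + count_digits(551111)
count_digits(551111) = 1 + count_digits(55111)
count_digits(55111) = 1 + count_digits(5511)
count_digits(5511) = 1 + count_digits(551)
count_digits(551) = 1 + count_digits(55)
count_digits(55) = 1 + count_digits(5)
count_digits(5) = 1  (base case: 5 < 10)
Unwinding: 1 + 1 + 1 + 1 + 1 + 1 + 1 + 1 + 1 = 9

9


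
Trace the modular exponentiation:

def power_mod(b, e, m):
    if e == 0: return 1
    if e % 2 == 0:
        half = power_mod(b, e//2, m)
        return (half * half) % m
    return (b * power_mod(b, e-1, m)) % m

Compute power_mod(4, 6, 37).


power_mod(4, 6, 37): e is even, compute power_mod(4, 3, 37)
  power_mod(4, 3, 37): e is odd, compute power_mod(4, 2, 37)
    power_mod(4, 2, 37): e is even, compute power_mod(4, 1, 37)
      power_mod(4, 1, 37): e is odd, compute power_mod(4, 0, 37)
        power_mod(4, 0, 37) = 1
      (4 * 1) % 37 = 4
    half=4, (4*4) % 37 = 16
  (4 * 16) % 37 = 27
half=27, (27*27) % 37 = 26

26


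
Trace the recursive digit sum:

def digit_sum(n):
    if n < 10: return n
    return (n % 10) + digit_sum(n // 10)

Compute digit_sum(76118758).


digit_sum(76118758) = 8 + digit_sum(7611875)
digit_sum(7611875) = 5 + digit_sum(761187)
digit_sum(761187) = 7 + digit_sum(76118)
digit_sum(76118) = 8 + digit_sum(7611)
digit_sum(7611) = 1 + digit_sum(761)
digit_sum(761) = 1 + digit_sum(76)
digit_sum(76) = 6 + digit_sum(7)
digit_sum(7) = 7  (base case)
Total: 8 + 5 + 7 + 8 + 1 + 1 + 6 + 7 = 43

43


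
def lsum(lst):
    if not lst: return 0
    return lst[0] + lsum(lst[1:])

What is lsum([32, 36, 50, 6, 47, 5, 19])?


lsum([32, 36, 50, 6, 47, 5, 19]) = 32 + lsum([36, 50, 6, 47, 5, 19])
lsum([36, 50, 6, 47, 5, 19]) = 36 + lsum([50, 6, 47, 5, 19])
lsum([50, 6, 47, 5, 19]) = 50 + lsum([6, 47, 5, 19])
lsum([6, 47, 5, 19]) = 6 + lsum([47, 5, 19])
lsum([47, 5, 19]) = 47 + lsum([5, 19])
lsum([5, 19]) = 5 + lsum([19])
lsum([19]) = 19 + lsum([])
lsum([]) = 0  (base case)
Total: 32 + 36 + 50 + 6 + 47 + 5 + 19 + 0 = 195

195


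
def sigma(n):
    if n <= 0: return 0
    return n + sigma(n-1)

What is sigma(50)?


sigma(50)
= 50 + 49 + 48 + 47 + 46 + 45 + 44 + 43 + 42 + 41 + 40 + 39 + 38 + 37 + 36 + 35 + 34 + 33 + 32 + 31 + 30 + 29 + 28 + 27 + 26 + 25 + 24 + 23 + 22 + 21 + 20 + 19 + 18 + 17 + 16 + 15 + 14 + 13 + 12 + 11 + 10 + 9 + 8 + 7 + 6 + 5 + 4 + 3 + 2 + 1 + sigma(0)
= 50 + 49 + 48 + 47 + 46 + 45 + 44 + 43 + 42 + 41 + 40 + 39 + 38 + 37 + 36 + 35 + 34 + 33 + 32 + 31 + 30 + 29 + 28 + 27 + 26 + 25 + 24 + 23 + 22 + 21 + 20 + 19 + 18 + 17 + 16 + 15 + 14 + 13 + 12 + 11 + 10 + 9 + 8 + 7 + 6 + 5 + 4 + 3 + 2 + 1 + 0
= 1275

1275


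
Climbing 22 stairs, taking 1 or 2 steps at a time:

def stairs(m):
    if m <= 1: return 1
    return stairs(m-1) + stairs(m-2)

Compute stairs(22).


Building up from base cases:
stairs(0) = 1
stairs(1) = 1
stairs(2) = stairs(1) + stairs(0) = 1 + 1 = 2
stairs(3) = stairs(2) + stairs(1) = 2 + 1 = 3
stairs(4) = stairs(3) + stairs(2) = 3 + 2 = 5
stairs(5) = stairs(4) + stairs(3) = 5 + 3 = 8
stairs(6) = stairs(5) + stairs(4) = 8 + 5 = 13
stairs(7) = stairs(6) + stairs(5) = 13 + 8 = 21
stairs(8) = stairs(7) + stairs(6) = 21 + 13 = 34
stairs(9) = stairs(8) + stairs(7) = 34 + 21 = 55
stairs(10) = stairs(9) + stairs(8) = 55 + 34 = 89
stairs(11) = stairs(10) + stairs(9) = 89 + 55 = 144
stairs(12) = stairs(11) + stairs(10) = 144 + 89 = 233
stairs(13) = stairs(12) + stairs(11) = 233 + 144 = 377
stairs(14) = stairs(13) + stairs(12) = 377 + 233 = 610
stairs(15) = stairs(14) + stairs(13) = 610 + 377 = 987
stairs(16) = stairs(15) + stairs(14) = 987 + 610 = 1597
stairs(17) = stairs(16) + stairs(15) = 1597 + 987 = 2584
stairs(18) = stairs(17) + stairs(16) = 2584 + 1597 = 4181
stairs(19) = stairs(18) + stairs(17) = 4181 + 2584 = 6765
stairs(20) = stairs(19) + stairs(18) = 6765 + 4181 = 10946
stairs(21) = stairs(20) + stairs(19) = 10946 + 6765 = 17711
stairs(22) = stairs(21) + stairs(20) = 17711 + 10946 = 28657

28657


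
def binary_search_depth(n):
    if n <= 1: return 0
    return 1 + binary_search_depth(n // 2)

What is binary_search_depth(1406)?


1406 / 2 = 703
703 / 2 = 351
351 / 2 = 175
175 / 2 = 87
87 / 2 = 43
43 / 2 = 21
21 / 2 = 10
10 / 2 = 5
5 / 2 = 2
2 / 2 = 1
Reached 1 after 10 halvings

10


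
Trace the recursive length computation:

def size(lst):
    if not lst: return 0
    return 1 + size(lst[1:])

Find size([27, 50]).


size([27, 50]) = 1 + size([50])
size([50]) = 1 + size([])
size([]) = 0  (base case)
Unwinding: 1 + 1 + 0 = 2

2


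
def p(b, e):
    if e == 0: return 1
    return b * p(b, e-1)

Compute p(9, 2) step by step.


p(9, 2)
= 9 * p(9, 1)
= 9 * 9 * p(9, 0)
= 9 * 9 * 1
= 81

81


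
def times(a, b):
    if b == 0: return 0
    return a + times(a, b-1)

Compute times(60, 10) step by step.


times(60, 10) = 60 + times(60, 9)
times(60, 9) = 60 + times(60, 8)
times(60, 8) = 60 + times(60, 7)
times(60, 7) = 60 + times(60, 6)
times(60, 6) = 60 + times(60, 5)
times(60, 5) = 60 + times(60, 4)
times(60, 4) = 60 + times(60, 3)
times(60, 3) = 60 + times(60, 2)
times(60, 2) = 60 + times(60, 1)
times(60, 1) = 60 + times(60, 0)
times(60, 0) = 0  (base case)
Total: 60 + 60 + 60 + 60 + 60 + 60 + 60 + 60 + 60 + 60 + 0 = 600

600


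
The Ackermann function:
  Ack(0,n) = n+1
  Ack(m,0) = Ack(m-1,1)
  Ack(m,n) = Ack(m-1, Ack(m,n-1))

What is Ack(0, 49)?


Ack(0, 49) = 50
Result: Ack(0, 49) = 50

50


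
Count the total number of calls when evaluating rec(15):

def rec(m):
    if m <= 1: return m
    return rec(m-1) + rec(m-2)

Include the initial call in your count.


Let C(n) = total calls for rec(n)
C(0) = 1, C(1) = 1
C(2) = 1 + C(1) + C(0) = 1 + 1 + 1 = 3
C(3) = 1 + C(2) + C(1) = 1 + 3 + 1 = 5
C(4) = 1 + C(3) + C(2) = 1 + 5 + 3 = 9
C(5) = 1 + C(4) + C(3) = 1 + 9 + 5 = 15
C(6) = 1 + C(5) + C(4) = 1 + 15 + 9 = 25
C(7) = 1 + C(6) + C(5) = 1 + 25 + 15 = 41
C(8) = 1 + C(7) + C(6) = 1 + 41 + 25 = 67
C(9) = 1 + C(8) + C(7) = 1 + 67 + 41 = 109
C(10) = 1 + C(9) + C(8) = 1 + 109 + 67 = 177
C(11) = 1 + C(10) + C(9) = 1 + 177 + 109 = 287
C(12) = 1 + C(11) + C(10) = 1 + 287 + 177 = 465
C(13) = 1 + C(12) + C(11) = 1 + 465 + 287 = 753
C(14) = 1 + C(13) + C(12) = 1 + 753 + 465 = 1219
C(15) = 1 + C(14) + C(13) = 1 + 1219 + 753 = 1973

1973


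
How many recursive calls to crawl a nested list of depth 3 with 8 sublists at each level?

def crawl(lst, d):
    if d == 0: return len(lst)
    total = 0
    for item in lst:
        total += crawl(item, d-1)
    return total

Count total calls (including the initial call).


At depth 0 (root): 1 call
At depth 1: each of 1 parents calls crawl on 8 children = 8 calls
At depth 2: each of 8 parents calls crawl on 8 children = 64 calls
At depth 3: each of 64 parents calls crawl on 8 children = 512 calls
Total: 1 + 8 + 64 + 512 = 585

585


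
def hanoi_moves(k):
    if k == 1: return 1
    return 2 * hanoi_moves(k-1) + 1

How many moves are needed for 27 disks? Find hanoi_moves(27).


hanoi_moves(27) = 2 * hanoi_moves(26) + 1
hanoi_moves(26) = 2 * hanoi_moves(25) + 1
hanoi_moves(25) = 2 * hanoi_moves(24) + 1
hanoi_moves(24) = 2 * hanoi_moves(23) + 1
hanoi_moves(23) = 2 * hanoi_moves(22) + 1
hanoi_moves(22) = 2 * hanoi_moves(21) + 1
hanoi_moves(21) = 2 * hanoi_moves(20) + 1
hanoi_moves(20) = 2 * hanoi_moves(19) + 1
hanoi_moves(19) = 2 * hanoi_moves(18) + 1
hanoi_moves(18) = 2 * hanoi_moves(17) + 1
hanoi_moves(17) = 2 * hanoi_moves(16) + 1
hanoi_moves(16) = 2 * hanoi_moves(15) + 1
hanoi_moves(15) = 2 * hanoi_moves(14) + 1
hanoi_moves(14) = 2 * hanoi_moves(13) + 1
hanoi_moves(13) = 2 * hanoi_moves(12) + 1
hanoi_moves(12) = 2 * hanoi_moves(11) + 1
hanoi_moves(11) = 2 * hanoi_moves(10) + 1
hanoi_moves(10) = 2 * hanoi_moves(9) + 1
hanoi_moves(9) = 2 * hanoi_moves(8) + 1
hanoi_moves(8) = 2 * hanoi_moves(7) + 1
hanoi_moves(7) = 2 * hanoi_moves(6) + 1
hanoi_moves(6) = 2 * hanoi_moves(5) + 1
hanoi_moves(5) = 2 * hanoi_moves(4) + 1
hanoi_moves(4) = 2 * hanoi_moves(3) + 1
hanoi_moves(3) = 2 * hanoi_moves(2) + 1
hanoi_moves(2) = 2 * hanoi_moves(1) + 1
hanoi_moves(1) = 1  (base case)
hanoi_moves(2) = 2 * 1 + 1 = 3
hanoi_moves(3) = 2 * 3 + 1 = 7
hanoi_moves(4) = 2 * 7 + 1 = 15
hanoi_moves(5) = 2 * 15 + 1 = 31
hanoi_moves(6) = 2 * 31 + 1 = 63
hanoi_moves(7) = 2 * 63 + 1 = 127
hanoi_moves(8) = 2 * 127 + 1 = 255
hanoi_moves(9) = 2 * 255 + 1 = 511
hanoi_moves(10) = 2 * 511 + 1 = 1023
hanoi_moves(11) = 2 * 1023 + 1 = 2047
hanoi_moves(12) = 2 * 2047 + 1 = 4095
hanoi_moves(13) = 2 * 4095 + 1 = 8191
hanoi_moves(14) = 2 * 8191 + 1 = 16383
hanoi_moves(15) = 2 * 16383 + 1 = 32767
hanoi_moves(16) = 2 * 32767 + 1 = 65535
hanoi_moves(17) = 2 * 65535 + 1 = 131071
hanoi_moves(18) = 2 * 131071 + 1 = 262143
hanoi_moves(19) = 2 * 262143 + 1 = 524287
hanoi_moves(20) = 2 * 524287 + 1 = 1048575
hanoi_moves(21) = 2 * 1048575 + 1 = 2097151
hanoi_moves(22) = 2 * 2097151 + 1 = 4194303
hanoi_moves(23) = 2 * 4194303 + 1 = 8388607
hanoi_moves(24) = 2 * 8388607 + 1 = 16777215
hanoi_moves(25) = 2 * 16777215 + 1 = 33554431
hanoi_moves(26) = 2 * 33554431 + 1 = 67108863
hanoi_moves(27) = 2 * 67108863 + 1 = 134217727

134217727


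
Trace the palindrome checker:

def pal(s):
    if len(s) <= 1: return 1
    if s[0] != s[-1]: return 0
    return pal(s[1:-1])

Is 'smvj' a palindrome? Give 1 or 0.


pal('smvj'): s[0]='s' != s[-1]='j' -> return 0
Result: 0 (not a palindrome)

0


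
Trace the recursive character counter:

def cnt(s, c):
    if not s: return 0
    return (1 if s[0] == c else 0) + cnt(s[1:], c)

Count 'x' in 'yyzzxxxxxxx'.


s[0]='y' != 'x' -> 0
s[0]='y' != 'x' -> 0
s[0]='z' != 'x' -> 0
s[0]='z' != 'x' -> 0
s[0]='x' == 'x' -> 1
s[0]='x' == 'x' -> 1
s[0]='x' == 'x' -> 1
s[0]='x' == 'x' -> 1
s[0]='x' == 'x' -> 1
s[0]='x' == 'x' -> 1
s[0]='x' == 'x' -> 1
Sum: 0 + 0 + 0 + 0 + 1 + 1 + 1 + 1 + 1 + 1 + 1 = 7

7


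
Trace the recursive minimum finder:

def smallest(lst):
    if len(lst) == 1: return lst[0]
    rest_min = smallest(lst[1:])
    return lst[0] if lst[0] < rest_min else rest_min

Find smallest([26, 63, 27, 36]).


smallest([26, 63, 27, 36]): compare 26 with smallest([63, 27, 36])
smallest([63, 27, 36]): compare 63 with smallest([27, 36])
smallest([27, 36]): compare 27 with smallest([36])
smallest([36]) = 36  (base case)
Compare 27 with 36 -> 27
Compare 63 with 27 -> 27
Compare 26 with 27 -> 26

26


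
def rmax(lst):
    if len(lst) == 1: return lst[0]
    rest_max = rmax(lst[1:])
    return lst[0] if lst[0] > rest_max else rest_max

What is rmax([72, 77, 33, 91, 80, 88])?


rmax([72, 77, 33, 91, 80, 88]): compare 72 with rmax([77, 33, 91, 80, 88])
rmax([77, 33, 91, 80, 88]): compare 77 with rmax([33, 91, 80, 88])
rmax([33, 91, 80, 88]): compare 33 with rmax([91, 80, 88])
rmax([91, 80, 88]): compare 91 with rmax([80, 88])
rmax([80, 88]): compare 80 with rmax([88])
rmax([88]) = 88  (base case)
Compare 80 with 88 -> 88
Compare 91 with 88 -> 91
Compare 33 with 91 -> 91
Compare 77 with 91 -> 91
Compare 72 with 91 -> 91

91


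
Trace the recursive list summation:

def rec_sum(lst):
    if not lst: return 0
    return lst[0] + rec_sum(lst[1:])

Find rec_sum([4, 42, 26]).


rec_sum([4, 42, 26]) = 4 + rec_sum([42, 26])
rec_sum([42, 26]) = 42 + rec_sum([26])
rec_sum([26]) = 26 + rec_sum([])
rec_sum([]) = 0  (base case)
Total: 4 + 42 + 26 + 0 = 72

72


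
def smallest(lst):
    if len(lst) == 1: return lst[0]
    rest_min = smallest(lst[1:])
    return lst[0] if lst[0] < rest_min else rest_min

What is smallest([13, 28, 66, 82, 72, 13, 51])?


smallest([13, 28, 66, 82, 72, 13, 51]): compare 13 with smallest([28, 66, 82, 72, 13, 51])
smallest([28, 66, 82, 72, 13, 51]): compare 28 with smallest([66, 82, 72, 13, 51])
smallest([66, 82, 72, 13, 51]): compare 66 with smallest([82, 72, 13, 51])
smallest([82, 72, 13, 51]): compare 82 with smallest([72, 13, 51])
smallest([72, 13, 51]): compare 72 with smallest([13, 51])
smallest([13, 51]): compare 13 with smallest([51])
smallest([51]) = 51  (base case)
Compare 13 with 51 -> 13
Compare 72 with 13 -> 13
Compare 82 with 13 -> 13
Compare 66 with 13 -> 13
Compare 28 with 13 -> 13
Compare 13 with 13 -> 13

13


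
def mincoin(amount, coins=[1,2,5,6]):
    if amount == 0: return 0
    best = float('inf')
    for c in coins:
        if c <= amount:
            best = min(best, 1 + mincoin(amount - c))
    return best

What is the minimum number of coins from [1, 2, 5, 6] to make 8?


Building up with DP:
mincoin(0) = 0
mincoin(1) = min(1+mincoin(0)=1+0=1) = 1
mincoin(2) = min(1+mincoin(1)=1+1=2, 1+mincoin(0)=1+0=1) = 1
mincoin(3) = min(1+mincoin(2)=1+1=2, 1+mincoin(1)=1+1=2) = 2
mincoin(4) = min(1+mincoin(3)=1+2=3, 1+mincoin(2)=1+1=2) = 2
mincoin(5) = min(1+mincoin(4)=1+2=3, 1+mincoin(3)=1+2=3, 1+mincoin(0)=1+0=1) = 1
mincoin(6) = min(1+mincoin(5)=1+1=2, 1+mincoin(4)=1+2=3, 1+mincoin(1)=1+1=2, 1+mincoin(0)=1+0=1) = 1
mincoin(7) = min(1+mincoin(6)=1+1=2, 1+mincoin(5)=1+1=2, 1+mincoin(2)=1+1=2, 1+mincoin(1)=1+1=2) = 2
mincoin(8) = min(1+mincoin(7)=1+2=3, 1+mincoin(6)=1+1=2, 1+mincoin(3)=1+2=3, 1+mincoin(2)=1+1=2) = 2

2


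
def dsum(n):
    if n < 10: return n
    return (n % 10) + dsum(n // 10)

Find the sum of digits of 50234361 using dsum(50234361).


dsum(50234361) = 1 + dsum(5023436)
dsum(5023436) = 6 + dsum(502343)
dsum(502343) = 3 + dsum(50234)
dsum(50234) = 4 + dsum(5023)
dsum(5023) = 3 + dsum(502)
dsum(502) = 2 + dsum(50)
dsum(50) = 0 + dsum(5)
dsum(5) = 5  (base case)
Total: 1 + 6 + 3 + 4 + 3 + 2 + 0 + 5 = 24

24


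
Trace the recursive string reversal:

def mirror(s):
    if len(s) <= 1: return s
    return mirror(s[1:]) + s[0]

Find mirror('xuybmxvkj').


mirror('xuybmxvkj') = mirror('uybmxvkj') + 'x'
mirror('uybmxvkj') = mirror('ybmxvkj') + 'u'
mirror('ybmxvkj') = mirror('bmxvkj') + 'y'
mirror('bmxvkj') = mirror('mxvkj') + 'b'
mirror('mxvkj') = mirror('xvkj') + 'm'
mirror('xvkj') = mirror('vkj') + 'x'
mirror('vkj') = mirror('kj') + 'v'
mirror('kj') = mirror('j') + 'k'
mirror('j') = 'j'  (base case)
Concatenating: 'j' + 'k' + 'v' + 'x' + 'm' + 'b' + 'y' + 'u' + 'x' = 'jkvxmbyux'

jkvxmbyux


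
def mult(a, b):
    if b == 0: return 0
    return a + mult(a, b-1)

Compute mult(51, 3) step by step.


mult(51, 3) = 51 + mult(51, 2)
mult(51, 2) = 51 + mult(51, 1)
mult(51, 1) = 51 + mult(51, 0)
mult(51, 0) = 0  (base case)
Total: 51 + 51 + 51 + 0 = 153

153


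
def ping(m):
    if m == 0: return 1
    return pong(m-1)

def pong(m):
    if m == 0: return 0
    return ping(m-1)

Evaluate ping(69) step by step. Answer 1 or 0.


ping(69) = pong(68)
pong(68) = ping(67)
ping(67) = pong(66)
pong(66) = ping(65)
ping(65) = pong(64)
pong(64) = ping(63)
ping(63) = pong(62)
pong(62) = ping(61)
ping(61) = pong(60)
pong(60) = ping(59)
ping(59) = pong(58)
pong(58) = ping(57)
ping(57) = pong(56)
pong(56) = ping(55)
ping(55) = pong(54)
pong(54) = ping(53)
ping(53) = pong(52)
pong(52) = ping(51)
ping(51) = pong(50)
pong(50) = ping(49)
ping(49) = pong(48)
pong(48) = ping(47)
ping(47) = pong(46)
pong(46) = ping(45)
ping(45) = pong(44)
pong(44) = ping(43)
ping(43) = pong(42)
pong(42) = ping(41)
ping(41) = pong(40)
pong(40) = ping(39)
ping(39) = pong(38)
pong(38) = ping(37)
ping(37) = pong(36)
pong(36) = ping(35)
ping(35) = pong(34)
pong(34) = ping(33)
ping(33) = pong(32)
pong(32) = ping(31)
ping(31) = pong(30)
pong(30) = ping(29)
ping(29) = pong(28)
pong(28) = ping(27)
ping(27) = pong(26)
pong(26) = ping(25)
ping(25) = pong(24)
pong(24) = ping(23)
ping(23) = pong(22)
pong(22) = ping(21)
ping(21) = pong(20)
pong(20) = ping(19)
ping(19) = pong(18)
pong(18) = ping(17)
ping(17) = pong(16)
pong(16) = ping(15)
ping(15) = pong(14)
pong(14) = ping(13)
ping(13) = pong(12)
pong(12) = ping(11)
ping(11) = pong(10)
pong(10) = ping(9)
ping(9) = pong(8)
pong(8) = ping(7)
ping(7) = pong(6)
pong(6) = ping(5)
ping(5) = pong(4)
pong(4) = ping(3)
ping(3) = pong(2)
pong(2) = ping(1)
ping(1) = pong(0)
pong(0) = 0  (base case)
Result: 0

0


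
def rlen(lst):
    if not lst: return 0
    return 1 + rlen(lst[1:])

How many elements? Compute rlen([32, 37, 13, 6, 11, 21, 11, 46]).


rlen([32, 37, 13, 6, 11, 21, 11, 46]) = 1 + rlen([37, 13, 6, 11, 21, 11, 46])
rlen([37, 13, 6, 11, 21, 11, 46]) = 1 + rlen([13, 6, 11, 21, 11, 46])
rlen([13, 6, 11, 21, 11, 46]) = 1 + rlen([6, 11, 21, 11, 46])
rlen([6, 11, 21, 11, 46]) = 1 + rlen([11, 21, 11, 46])
rlen([11, 21, 11, 46]) = 1 + rlen([21, 11, 46])
rlen([21, 11, 46]) = 1 + rlen([11, 46])
rlen([11, 46]) = 1 + rlen([46])
rlen([46]) = 1 + rlen([])
rlen([]) = 0  (base case)
Unwinding: 1 + 1 + 1 + 1 + 1 + 1 + 1 + 1 + 0 = 8

8


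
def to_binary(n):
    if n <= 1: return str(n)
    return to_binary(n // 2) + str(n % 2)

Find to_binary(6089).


to_binary(6089) = to_binary(3044) + '1'
to_binary(3044) = to_binary(1522) + '0'
to_binary(1522) = to_binary(761) + '0'
to_binary(761) = to_binary(380) + '1'
to_binary(380) = to_binary(190) + '0'
to_binary(190) = to_binary(95) + '0'
to_binary(95) = to_binary(47) + '1'
to_binary(47) = to_binary(23) + '1'
to_binary(23) = to_binary(11) + '1'
to_binary(11) = to_binary(5) + '1'
to_binary(5) = to_binary(2) + '1'
to_binary(2) = to_binary(1) + '0'
to_binary(1) = '1'  (base case)
Concatenating: '1' + '0' + '1' + '1' + '1' + '1' + '1' + '0' + '0' + '1' + '0' + '0' + '1' = '1011111001001'

1011111001001


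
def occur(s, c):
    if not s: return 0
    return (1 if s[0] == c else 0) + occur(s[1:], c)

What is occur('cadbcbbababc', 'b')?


s[0]='c' != 'b' -> 0
s[0]='a' != 'b' -> 0
s[0]='d' != 'b' -> 0
s[0]='b' == 'b' -> 1
s[0]='c' != 'b' -> 0
s[0]='b' == 'b' -> 1
s[0]='b' == 'b' -> 1
s[0]='a' != 'b' -> 0
s[0]='b' == 'b' -> 1
s[0]='a' != 'b' -> 0
s[0]='b' == 'b' -> 1
s[0]='c' != 'b' -> 0
Sum: 0 + 0 + 0 + 1 + 0 + 1 + 1 + 0 + 1 + 0 + 1 + 0 = 5

5


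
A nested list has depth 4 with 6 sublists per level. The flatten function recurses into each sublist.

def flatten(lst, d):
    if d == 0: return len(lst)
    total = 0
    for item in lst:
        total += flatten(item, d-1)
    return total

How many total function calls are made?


At depth 0 (root): 1 call
At depth 1: each of 1 parents calls flatten on 6 children = 6 calls
At depth 2: each of 6 parents calls flatten on 6 children = 36 calls
At depth 3: each of 36 parents calls flatten on 6 children = 216 calls
At depth 4: each of 216 parents calls flatten on 6 children = 1296 calls
Total: 1 + 6 + 36 + 216 + 1296 = 1555

1555


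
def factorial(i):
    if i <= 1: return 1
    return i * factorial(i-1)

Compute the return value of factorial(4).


factorial(4)
= 4 * factorial(3)
= 4 * 3 * factorial(2)
= 4 * 3 * 2 * factorial(1)
= 4 * 3 * 2 * 1
= 24

24


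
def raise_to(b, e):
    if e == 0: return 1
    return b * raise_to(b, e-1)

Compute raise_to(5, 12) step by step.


raise_to(5, 12)
= 5 * raise_to(5, 11)
= 5 * 5 * raise_to(5, 10)
= 5 * 5 * 5 * raise_to(5, 9)
= 5 * 5 * 5 * 5 * raise_to(5, 8)
= 5 * 5 * 5 * 5 * 5 * raise_to(5, 7)
= 5 * 5 * 5 * 5 * 5 * 5 * raise_to(5, 6)
= 5 * 5 * 5 * 5 * 5 * 5 * 5 * raise_to(5, 5)
= 5 * 5 * 5 * 5 * 5 * 5 * 5 * 5 * raise_to(5, 4)
= 5 * 5 * 5 * 5 * 5 * 5 * 5 * 5 * 5 * raise_to(5, 3)
= 5 * 5 * 5 * 5 * 5 * 5 * 5 * 5 * 5 * 5 * raise_to(5, 2)
= 5 * 5 * 5 * 5 * 5 * 5 * 5 * 5 * 5 * 5 * 5 * raise_to(5, 1)
= 5 * 5 * 5 * 5 * 5 * 5 * 5 * 5 * 5 * 5 * 5 * 5 * raise_to(5, 0)
= 5 * 5 * 5 * 5 * 5 * 5 * 5 * 5 * 5 * 5 * 5 * 5 * 1
= 244140625

244140625


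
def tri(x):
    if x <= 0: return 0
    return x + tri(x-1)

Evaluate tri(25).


tri(25)
= 25 + 24 + 23 + 22 + 21 + 20 + 19 + 18 + 17 + 16 + 15 + 14 + 13 + 12 + 11 + 10 + 9 + 8 + 7 + 6 + 5 + 4 + 3 + 2 + 1 + tri(0)
= 25 + 24 + 23 + 22 + 21 + 20 + 19 + 18 + 17 + 16 + 15 + 14 + 13 + 12 + 11 + 10 + 9 + 8 + 7 + 6 + 5 + 4 + 3 + 2 + 1 + 0
= 325

325


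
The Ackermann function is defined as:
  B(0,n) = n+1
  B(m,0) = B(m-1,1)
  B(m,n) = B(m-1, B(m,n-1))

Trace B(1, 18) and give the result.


B(1, 18) = B(0, B(1, 17))
  B(1, 17) = B(0, B(1, 16))
    B(1, 16) = B(0, B(1, 15))
      B(1, 15) = B(0, B(1, 14))
        B(1, 14) = B(0, B(1, 13))
          B(1, 13) = B(0, B(1, 12))
          B(1, 12) = B(0, B(1, 11))
          B(1, 11) = B(0, B(1, 10))
          B(1, 10) = B(0, B(1, 9))
          B(1, 9) = B(0, B(1, 8))
          B(1, 8) = B(0, B(1, 7))
          B(1, 7) = B(0, B(1, 6))
          B(1, 6) = B(0, B(1, 5))
          B(1, 5) = B(0, B(1, 4))
          B(1, 4) = B(0, B(1, 3))
          B(1, 3) = B(0, B(1, 2))
          B(1, 2) = B(0, B(1, 1))
          B(1, 1) = B(0, B(1, 0))
          B(1, 0) = B(0, 1)
          B(0, 1) = 2
            = B(0, 2)
          B(0, 2) = 3
            = B(0, 3)
          B(0, 3) = 4
            = B(0, 4)
... (trace truncated)
Result: B(1, 18) = 20

20


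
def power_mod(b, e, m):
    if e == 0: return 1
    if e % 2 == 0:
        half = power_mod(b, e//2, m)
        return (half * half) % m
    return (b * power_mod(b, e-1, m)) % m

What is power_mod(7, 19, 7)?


power_mod(7, 19, 7): e is odd, compute power_mod(7, 18, 7)
  power_mod(7, 18, 7): e is even, compute power_mod(7, 9, 7)
    power_mod(7, 9, 7): e is odd, compute power_mod(7, 8, 7)
      power_mod(7, 8, 7): e is even, compute power_mod(7, 4, 7)
        power_mod(7, 4, 7): e is even, compute power_mod(7, 2, 7)
          power_mod(7, 2, 7): e is even, compute power_mod(7, 1, 7)
          power_mod(7, 1, 7): e is odd, compute power_mod(7, 0, 7)
          power_mod(7, 0, 7) = 1
          (7 * 1) % 7 = 0
          half=0, (0*0) % 7 = 0
        half=0, (0*0) % 7 = 0
      half=0, (0*0) % 7 = 0
    (7 * 0) % 7 = 0
  half=0, (0*0) % 7 = 0
(7 * 0) % 7 = 0

0
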